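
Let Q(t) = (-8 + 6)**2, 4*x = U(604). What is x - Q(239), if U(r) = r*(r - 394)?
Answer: 31706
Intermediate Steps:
U(r) = r*(-394 + r)
x = 31710 (x = (604*(-394 + 604))/4 = (604*210)/4 = (1/4)*126840 = 31710)
Q(t) = 4 (Q(t) = (-2)**2 = 4)
x - Q(239) = 31710 - 1*4 = 31710 - 4 = 31706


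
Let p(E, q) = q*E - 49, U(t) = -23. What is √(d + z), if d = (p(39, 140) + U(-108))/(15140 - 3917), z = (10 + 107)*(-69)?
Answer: I*√112975570077/3741 ≈ 89.847*I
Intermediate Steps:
z = -8073 (z = 117*(-69) = -8073)
p(E, q) = -49 + E*q (p(E, q) = E*q - 49 = -49 + E*q)
d = 1796/3741 (d = ((-49 + 39*140) - 23)/(15140 - 3917) = ((-49 + 5460) - 23)/11223 = (5411 - 23)*(1/11223) = 5388*(1/11223) = 1796/3741 ≈ 0.48009)
√(d + z) = √(1796/3741 - 8073) = √(-30199297/3741) = I*√112975570077/3741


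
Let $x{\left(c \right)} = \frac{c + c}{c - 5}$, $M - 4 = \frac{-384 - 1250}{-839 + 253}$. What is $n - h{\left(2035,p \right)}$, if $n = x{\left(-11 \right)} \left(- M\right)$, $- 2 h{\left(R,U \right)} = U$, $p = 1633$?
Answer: $\frac{1891997}{2344} \approx 807.17$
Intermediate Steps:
$M = \frac{1989}{293}$ ($M = 4 + \frac{-384 - 1250}{-839 + 253} = 4 - \frac{1634}{-586} = 4 - - \frac{817}{293} = 4 + \frac{817}{293} = \frac{1989}{293} \approx 6.7884$)
$h{\left(R,U \right)} = - \frac{U}{2}$
$x{\left(c \right)} = \frac{2 c}{-5 + c}$
$n = - \frac{21879}{2344}$ ($n = 2 \left(-11\right) \frac{1}{-5 - 11} \left(\left(-1\right) \frac{1989}{293}\right) = 2 \left(-11\right) \frac{1}{-16} \left(- \frac{1989}{293}\right) = 2 \left(-11\right) \left(- \frac{1}{16}\right) \left(- \frac{1989}{293}\right) = \frac{11}{8} \left(- \frac{1989}{293}\right) = - \frac{21879}{2344} \approx -9.334$)
$n - h{\left(2035,p \right)} = - \frac{21879}{2344} - \left(- \frac{1}{2}\right) 1633 = - \frac{21879}{2344} - - \frac{1633}{2} = - \frac{21879}{2344} + \frac{1633}{2} = \frac{1891997}{2344}$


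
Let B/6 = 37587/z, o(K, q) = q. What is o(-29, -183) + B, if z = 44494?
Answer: -3958440/22247 ≈ -177.93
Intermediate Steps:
B = 112761/22247 (B = 6*(37587/44494) = 112761/22247 ≈ 5.0686)
o(-29, -183) + B = -183 + 112761/22247 = -3958440/22247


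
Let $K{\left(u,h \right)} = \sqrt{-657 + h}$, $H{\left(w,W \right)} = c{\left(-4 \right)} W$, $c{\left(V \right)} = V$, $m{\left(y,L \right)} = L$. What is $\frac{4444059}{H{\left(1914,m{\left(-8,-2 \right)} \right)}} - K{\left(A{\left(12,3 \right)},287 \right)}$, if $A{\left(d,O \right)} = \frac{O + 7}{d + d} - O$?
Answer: $\frac{4444059}{8} - i \sqrt{370} \approx 5.5551 \cdot 10^{5} - 19.235 i$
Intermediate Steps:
$A{\left(d,O \right)} = - O + \frac{7 + O}{2 d}$ ($A{\left(d,O \right)} = \frac{7 + O}{2 d} - O = - O + \frac{7 + O}{2 d}$)
$H{\left(w,W \right)} = - 4 W$
$\frac{4444059}{H{\left(1914,m{\left(-8,-2 \right)} \right)}} - K{\left(A{\left(12,3 \right)},287 \right)} = \frac{4444059}{\left(-4\right) \left(-2\right)} - \sqrt{-657 + 287} = \frac{4444059}{8} - \sqrt{-370} = 4444059 \cdot \frac{1}{8} - i \sqrt{370} = \frac{4444059}{8} - i \sqrt{370}$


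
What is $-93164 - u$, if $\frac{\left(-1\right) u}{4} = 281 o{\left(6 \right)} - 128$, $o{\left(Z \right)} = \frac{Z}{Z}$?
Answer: $-92552$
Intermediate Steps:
$o{\left(Z \right)} = 1$
$u = -612$ ($u = - 4 \left(281 \cdot 1 - 128\right) = - 4 \left(281 - 128\right) = \left(-4\right) 153 = -612$)
$-93164 - u = -93164 - -612 = -93164 + 612 = -92552$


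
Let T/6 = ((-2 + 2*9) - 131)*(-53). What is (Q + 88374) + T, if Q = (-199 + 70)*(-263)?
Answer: 158871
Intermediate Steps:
T = 36570 (T = 6*(((-2 + 2*9) - 131)*(-53)) = 6*(((-2 + 18) - 131)*(-53)) = 6*((16 - 131)*(-53)) = 6*(-115*(-53)) = 6*6095 = 36570)
Q = 33927 (Q = -129*(-263) = 33927)
(Q + 88374) + T = (33927 + 88374) + 36570 = 122301 + 36570 = 158871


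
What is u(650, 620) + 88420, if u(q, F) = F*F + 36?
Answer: 472856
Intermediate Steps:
u(q, F) = 36 + F² (u(q, F) = F² + 36 = 36 + F²)
u(650, 620) + 88420 = (36 + 620²) + 88420 = (36 + 384400) + 88420 = 384436 + 88420 = 472856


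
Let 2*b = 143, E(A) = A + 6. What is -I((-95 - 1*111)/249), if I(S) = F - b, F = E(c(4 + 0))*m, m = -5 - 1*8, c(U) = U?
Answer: 403/2 ≈ 201.50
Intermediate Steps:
E(A) = 6 + A
b = 143/2 (b = (½)*143 = 143/2 ≈ 71.500)
m = -13 (m = -5 - 8 = -13)
F = -130 (F = (6 + (4 + 0))*(-13) = (6 + 4)*(-13) = 10*(-13) = -130)
I(S) = -403/2 (I(S) = -130 - 1*143/2 = -130 - 143/2 = -403/2)
-I((-95 - 1*111)/249) = -1*(-403/2) = 403/2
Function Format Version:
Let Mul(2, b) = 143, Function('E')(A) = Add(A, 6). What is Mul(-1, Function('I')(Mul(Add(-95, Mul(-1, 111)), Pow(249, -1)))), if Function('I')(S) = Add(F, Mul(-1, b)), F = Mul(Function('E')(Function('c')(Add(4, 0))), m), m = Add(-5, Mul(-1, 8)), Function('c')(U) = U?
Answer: Rational(403, 2) ≈ 201.50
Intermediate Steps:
Function('E')(A) = Add(6, A)
b = Rational(143, 2) (b = Mul(Rational(1, 2), 143) = Rational(143, 2) ≈ 71.500)
m = -13 (m = Add(-5, -8) = -13)
F = -130 (F = Mul(Add(6, Add(4, 0)), -13) = Mul(Add(6, 4), -13) = Mul(10, -13) = -130)
Function('I')(S) = Rational(-403, 2) (Function('I')(S) = Add(-130, Mul(-1, Rational(143, 2))) = Add(-130, Rational(-143, 2)) = Rational(-403, 2))
Mul(-1, Function('I')(Mul(Add(-95, Mul(-1, 111)), Pow(249, -1)))) = Mul(-1, Rational(-403, 2)) = Rational(403, 2)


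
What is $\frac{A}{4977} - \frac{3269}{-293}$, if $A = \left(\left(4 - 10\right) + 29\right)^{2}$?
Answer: $\frac{16424810}{1458261} \approx 11.263$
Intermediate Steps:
$A = 529$ ($A = \left(\left(4 - 10\right) + 29\right)^{2} = \left(-6 + 29\right)^{2} = 23^{2} = 529$)
$\frac{A}{4977} - \frac{3269}{-293} = \frac{529}{4977} - \frac{3269}{-293} = 529 \cdot \frac{1}{4977} - - \frac{3269}{293} = \frac{529}{4977} + \frac{3269}{293} = \frac{16424810}{1458261}$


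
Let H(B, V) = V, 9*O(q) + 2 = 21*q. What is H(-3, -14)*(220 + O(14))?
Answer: -31808/9 ≈ -3534.2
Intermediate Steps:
O(q) = -2/9 + 7*q/3 (O(q) = -2/9 + (21*q)/9 = -2/9 + 7*q/3)
H(-3, -14)*(220 + O(14)) = -14*(220 + (-2/9 + (7/3)*14)) = -14*(220 + (-2/9 + 98/3)) = -14*(220 + 292/9) = -14*2272/9 = -31808/9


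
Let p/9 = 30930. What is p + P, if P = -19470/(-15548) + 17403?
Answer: 2299349037/7774 ≈ 2.9577e+5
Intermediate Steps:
p = 278370 (p = 9*30930 = 278370)
P = 135300657/7774 (P = -19470*(-1/15548) + 17403 = 9735/7774 + 17403 = 135300657/7774 ≈ 17404.)
p + P = 278370 + 135300657/7774 = 2299349037/7774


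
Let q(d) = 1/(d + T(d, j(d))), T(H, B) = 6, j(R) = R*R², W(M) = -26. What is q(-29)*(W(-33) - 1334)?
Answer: 1360/23 ≈ 59.130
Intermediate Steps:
j(R) = R³
q(d) = 1/(6 + d) (q(d) = 1/(d + 6) = 1/(6 + d))
q(-29)*(W(-33) - 1334) = (-26 - 1334)/(6 - 29) = -1360/(-23) = -1/23*(-1360) = 1360/23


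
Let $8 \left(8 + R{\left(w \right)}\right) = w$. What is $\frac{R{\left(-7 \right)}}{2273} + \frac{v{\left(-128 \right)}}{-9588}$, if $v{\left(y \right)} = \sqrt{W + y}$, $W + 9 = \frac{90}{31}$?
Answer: $- \frac{71}{18184} - \frac{i \sqrt{128867}}{297228} \approx -0.0039045 - 0.0012078 i$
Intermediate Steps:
$W = - \frac{189}{31}$ ($W = -9 + \frac{90}{31} = - \frac{189}{31} \approx -6.0968$)
$v{\left(y \right)} = \sqrt{- \frac{189}{31} + y}$
$R{\left(w \right)} = -8 + \frac{w}{8}$
$\frac{R{\left(-7 \right)}}{2273} + \frac{v{\left(-128 \right)}}{-9588} = \frac{-8 + \frac{1}{8} \left(-7\right)}{2273} + \frac{\frac{1}{31} \sqrt{-5859 + 961 \left(-128\right)}}{-9588} = \left(-8 - \frac{7}{8}\right) \frac{1}{2273} + \frac{\sqrt{-5859 - 123008}}{31} \left(- \frac{1}{9588}\right) = \left(- \frac{71}{8}\right) \frac{1}{2273} + \frac{\sqrt{-128867}}{31} \left(- \frac{1}{9588}\right) = - \frac{71}{18184} + \frac{i \sqrt{128867}}{31} \left(- \frac{1}{9588}\right) = - \frac{71}{18184} - \frac{i \sqrt{128867}}{297228}$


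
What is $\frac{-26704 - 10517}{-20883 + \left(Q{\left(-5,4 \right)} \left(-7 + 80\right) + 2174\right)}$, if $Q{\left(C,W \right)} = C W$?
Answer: $\frac{12407}{6723} \approx 1.8455$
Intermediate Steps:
$\frac{-26704 - 10517}{-20883 + \left(Q{\left(-5,4 \right)} \left(-7 + 80\right) + 2174\right)} = \frac{-26704 - 10517}{-20883 + \left(\left(-5\right) 4 \left(-7 + 80\right) + 2174\right)} = - \frac{37221}{-20883 + \left(\left(-20\right) 73 + 2174\right)} = - \frac{37221}{-20883 + \left(-1460 + 2174\right)} = - \frac{37221}{-20883 + 714} = - \frac{37221}{-20169} = \left(-37221\right) \left(- \frac{1}{20169}\right) = \frac{12407}{6723}$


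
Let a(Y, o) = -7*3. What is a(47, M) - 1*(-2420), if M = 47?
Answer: 2399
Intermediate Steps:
a(Y, o) = -21
a(47, M) - 1*(-2420) = -21 - 1*(-2420) = -21 + 2420 = 2399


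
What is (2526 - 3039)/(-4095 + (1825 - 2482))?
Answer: 19/176 ≈ 0.10795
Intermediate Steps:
(2526 - 3039)/(-4095 + (1825 - 2482)) = -513/(-4095 - 657) = -513/(-4752) = -513*(-1/4752) = 19/176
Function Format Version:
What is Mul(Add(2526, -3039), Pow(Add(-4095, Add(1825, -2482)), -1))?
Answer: Rational(19, 176) ≈ 0.10795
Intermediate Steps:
Mul(Add(2526, -3039), Pow(Add(-4095, Add(1825, -2482)), -1)) = Mul(-513, Pow(Add(-4095, -657), -1)) = Mul(-513, Pow(-4752, -1)) = Mul(-513, Rational(-1, 4752)) = Rational(19, 176)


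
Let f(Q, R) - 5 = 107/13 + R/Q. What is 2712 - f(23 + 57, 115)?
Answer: 561045/208 ≈ 2697.3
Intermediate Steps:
f(Q, R) = 172/13 + R/Q (f(Q, R) = 5 + (107/13 + R/Q) = 172/13 + R/Q)
2712 - f(23 + 57, 115) = 2712 - (172/13 + 115/(23 + 57)) = 2712 - (172/13 + 115/80) = 2712 - (172/13 + 115*(1/80)) = 2712 - (172/13 + 23/16) = 2712 - 1*3051/208 = 2712 - 3051/208 = 561045/208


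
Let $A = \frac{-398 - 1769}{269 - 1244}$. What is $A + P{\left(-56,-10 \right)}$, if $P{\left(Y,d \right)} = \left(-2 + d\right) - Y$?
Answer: $\frac{45067}{975} \approx 46.223$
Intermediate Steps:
$A = \frac{2167}{975}$ ($A = - \frac{2167}{-975} = \left(-2167\right) \left(- \frac{1}{975}\right) = \frac{2167}{975} \approx 2.2226$)
$P{\left(Y,d \right)} = -2 + d - Y$
$A + P{\left(-56,-10 \right)} = \frac{2167}{975} - -44 = \frac{2167}{975} + 44 = \frac{45067}{975}$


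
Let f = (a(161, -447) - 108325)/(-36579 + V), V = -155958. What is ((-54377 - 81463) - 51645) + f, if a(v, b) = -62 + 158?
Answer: -36097691216/192537 ≈ -1.8748e+5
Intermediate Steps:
a(v, b) = 96
f = 108229/192537 (f = (96 - 108325)/(-36579 - 155958) = -108229/(-192537) = -108229*(-1/192537) = 108229/192537 ≈ 0.56212)
((-54377 - 81463) - 51645) + f = ((-54377 - 81463) - 51645) + 108229/192537 = (-135840 - 51645) + 108229/192537 = -187485 + 108229/192537 = -36097691216/192537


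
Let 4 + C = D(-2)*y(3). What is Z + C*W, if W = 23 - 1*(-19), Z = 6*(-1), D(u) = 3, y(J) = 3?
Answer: 204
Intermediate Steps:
C = 5 (C = -4 + 3*3 = -4 + 9 = 5)
Z = -6
W = 42 (W = 23 + 19 = 42)
Z + C*W = -6 + 5*42 = -6 + 210 = 204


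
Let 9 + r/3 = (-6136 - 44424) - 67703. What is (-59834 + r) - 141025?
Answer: -555675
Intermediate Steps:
r = -354816 (r = -27 + 3*((-6136 - 44424) - 67703) = -27 + 3*(-50560 - 67703) = -27 + 3*(-118263) = -27 - 354789 = -354816)
(-59834 + r) - 141025 = (-59834 - 354816) - 141025 = -414650 - 141025 = -555675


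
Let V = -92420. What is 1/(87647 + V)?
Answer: -1/4773 ≈ -0.00020951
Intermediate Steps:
1/(87647 + V) = 1/(87647 - 92420) = 1/(-4773) = -1/4773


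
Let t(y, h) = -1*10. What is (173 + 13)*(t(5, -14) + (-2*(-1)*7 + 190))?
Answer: 36084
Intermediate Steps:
t(y, h) = -10
(173 + 13)*(t(5, -14) + (-2*(-1)*7 + 190)) = (173 + 13)*(-10 + (-2*(-1)*7 + 190)) = 186*(-10 + (2*7 + 190)) = 186*(-10 + (14 + 190)) = 186*(-10 + 204) = 186*194 = 36084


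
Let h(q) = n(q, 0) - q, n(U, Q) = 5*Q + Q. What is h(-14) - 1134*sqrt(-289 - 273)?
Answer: 14 - 1134*I*sqrt(562) ≈ 14.0 - 26883.0*I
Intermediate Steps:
n(U, Q) = 6*Q
h(q) = -q (h(q) = 6*0 - q = 0 - q = -q)
h(-14) - 1134*sqrt(-289 - 273) = -1*(-14) - 1134*sqrt(-289 - 273) = 14 - 1134*I*sqrt(562)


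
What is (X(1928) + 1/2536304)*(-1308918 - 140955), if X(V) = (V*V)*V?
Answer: -26354352936169984032657/2536304 ≈ -1.0391e+16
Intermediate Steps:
X(V) = V³ (X(V) = V²*V = V³)
(X(1928) + 1/2536304)*(-1308918 - 140955) = (1928³ + 1/2536304)*(-1308918 - 140955) = (7166730752 + 1/2536304)*(-1449873) = (18177007873220609/2536304)*(-1449873) = -26354352936169984032657/2536304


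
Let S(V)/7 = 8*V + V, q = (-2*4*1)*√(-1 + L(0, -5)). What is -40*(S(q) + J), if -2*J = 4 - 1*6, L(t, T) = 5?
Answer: 40280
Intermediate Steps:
q = -16 (q = (-2*4*1)*√(-1 + 5) = (-8*1)*√4 = -8*2 = -16)
S(V) = 63*V (S(V) = 7*(8*V + V) = 7*(9*V) = 63*V)
J = 1 (J = -(4 - 1*6)/2 = -(4 - 6)/2 = -½*(-2) = 1)
-40*(S(q) + J) = -40*(63*(-16) + 1) = -40*(-1008 + 1) = -40*(-1007) = 40280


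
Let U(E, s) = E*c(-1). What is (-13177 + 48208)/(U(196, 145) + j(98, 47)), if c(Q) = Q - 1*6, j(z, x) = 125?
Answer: -35031/1247 ≈ -28.092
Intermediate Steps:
c(Q) = -6 + Q (c(Q) = Q - 6 = -6 + Q)
U(E, s) = -7*E (U(E, s) = E*(-6 - 1) = E*(-7) = -7*E)
(-13177 + 48208)/(U(196, 145) + j(98, 47)) = (-13177 + 48208)/(-7*196 + 125) = 35031/(-1372 + 125) = 35031/(-1247) = 35031*(-1/1247) = -35031/1247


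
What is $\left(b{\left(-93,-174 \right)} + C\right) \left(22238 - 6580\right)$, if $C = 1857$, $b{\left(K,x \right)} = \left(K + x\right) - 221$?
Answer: $21435802$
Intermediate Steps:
$b{\left(K,x \right)} = -221 + K + x$
$\left(b{\left(-93,-174 \right)} + C\right) \left(22238 - 6580\right) = \left(\left(-221 - 93 - 174\right) + 1857\right) \left(22238 - 6580\right) = \left(-488 + 1857\right) 15658 = 1369 \cdot 15658 = 21435802$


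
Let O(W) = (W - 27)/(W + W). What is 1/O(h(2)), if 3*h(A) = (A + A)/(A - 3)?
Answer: 8/85 ≈ 0.094118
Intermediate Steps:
h(A) = 2*A/(3*(-3 + A)) (h(A) = ((A + A)/(A - 3))/3 = ((2*A)/(-3 + A))/3 = (2*A/(-3 + A))/3 = 2*A/(3*(-3 + A)))
O(W) = (-27 + W)/(2*W) (O(W) = (-27 + W)/((2*W)) = (-27 + W)*(1/(2*W)) = (-27 + W)/(2*W))
1/O(h(2)) = 1/((-27 + (⅔)*2/(-3 + 2))/(2*(((⅔)*2/(-3 + 2))))) = 1/((-27 + (⅔)*2/(-1))/(2*(((⅔)*2/(-1))))) = 1/((-27 + (⅔)*2*(-1))/(2*(((⅔)*2*(-1))))) = 1/((-27 - 4/3)/(2*(-4/3))) = 1/((½)*(-¾)*(-85/3)) = 1/(85/8) = 8/85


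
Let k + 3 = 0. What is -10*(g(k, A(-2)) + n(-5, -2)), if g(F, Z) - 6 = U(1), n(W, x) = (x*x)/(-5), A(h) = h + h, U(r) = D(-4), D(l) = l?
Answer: -12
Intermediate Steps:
k = -3 (k = -3 + 0 = -3)
U(r) = -4
A(h) = 2*h
n(W, x) = -x²/5 (n(W, x) = x²*(-⅕) = -x²/5)
g(F, Z) = 2 (g(F, Z) = 6 - 4 = 2)
-10*(g(k, A(-2)) + n(-5, -2)) = -10*(2 - ⅕*(-2)²) = -10*(2 - ⅕*4) = -10*(2 - ⅘) = -10*6/5 = -12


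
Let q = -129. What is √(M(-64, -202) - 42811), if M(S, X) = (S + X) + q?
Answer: I*√43206 ≈ 207.86*I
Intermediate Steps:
M(S, X) = -129 + S + X (M(S, X) = (S + X) - 129 = -129 + S + X)
√(M(-64, -202) - 42811) = √((-129 - 64 - 202) - 42811) = √(-395 - 42811) = √(-43206) = I*√43206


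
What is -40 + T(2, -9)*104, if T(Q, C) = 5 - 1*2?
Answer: 272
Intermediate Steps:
T(Q, C) = 3 (T(Q, C) = 5 - 2 = 3)
-40 + T(2, -9)*104 = -40 + 3*104 = -40 + 312 = 272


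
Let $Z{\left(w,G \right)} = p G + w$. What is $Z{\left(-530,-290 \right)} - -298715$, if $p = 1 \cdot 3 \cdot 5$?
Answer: $293835$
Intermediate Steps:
$p = 15$ ($p = 3 \cdot 5 = 15$)
$Z{\left(w,G \right)} = w + 15 G$ ($Z{\left(w,G \right)} = 15 G + w = w + 15 G$)
$Z{\left(-530,-290 \right)} - -298715 = \left(-530 + 15 \left(-290\right)\right) - -298715 = \left(-530 - 4350\right) + 298715 = -4880 + 298715 = 293835$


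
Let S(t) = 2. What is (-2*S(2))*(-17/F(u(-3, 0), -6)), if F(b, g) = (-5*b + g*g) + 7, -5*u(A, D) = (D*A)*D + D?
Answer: 68/43 ≈ 1.5814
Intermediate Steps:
u(A, D) = -D/5 - A*D**2/5 (u(A, D) = -((D*A)*D + D)/5 = -((A*D)*D + D)/5 = -(A*D**2 + D)/5 = -(D + A*D**2)/5 = -D/5 - A*D**2/5)
F(b, g) = 7 + g**2 - 5*b (F(b, g) = (-5*b + g**2) + 7 = (g**2 - 5*b) + 7 = 7 + g**2 - 5*b)
(-2*S(2))*(-17/F(u(-3, 0), -6)) = (-2*2)*(-17/(7 + (-6)**2 - (-1)*0*(1 - 3*0))) = -(-68)/(7 + 36 - (-1)*0*(1 + 0)) = -(-68)/(7 + 36 - (-1)*0) = -(-68)/(7 + 36 - 5*0) = -(-68)/(7 + 36 + 0) = -(-68)/43 = -4*(-17/43) = 68/43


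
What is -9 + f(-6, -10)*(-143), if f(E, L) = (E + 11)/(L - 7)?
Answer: 562/17 ≈ 33.059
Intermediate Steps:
f(E, L) = (11 + E)/(-7 + L)
-9 + f(-6, -10)*(-143) = -9 + ((11 - 6)/(-7 - 10))*(-143) = -9 + (5/(-17))*(-143) = -9 - 1/17*5*(-143) = -9 - 5/17*(-143) = -9 + 715/17 = 562/17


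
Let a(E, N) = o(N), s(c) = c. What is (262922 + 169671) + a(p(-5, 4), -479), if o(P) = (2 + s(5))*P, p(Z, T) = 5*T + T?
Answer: 429240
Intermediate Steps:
p(Z, T) = 6*T
o(P) = 7*P (o(P) = (2 + 5)*P = 7*P)
a(E, N) = 7*N
(262922 + 169671) + a(p(-5, 4), -479) = (262922 + 169671) + 7*(-479) = 432593 - 3353 = 429240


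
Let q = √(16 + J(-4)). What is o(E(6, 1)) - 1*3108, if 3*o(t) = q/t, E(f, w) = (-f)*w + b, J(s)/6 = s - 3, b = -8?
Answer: -3108 - I*√26/42 ≈ -3108.0 - 0.12141*I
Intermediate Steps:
J(s) = -18 + 6*s (J(s) = 6*(s - 3) = 6*(-3 + s) = -18 + 6*s)
q = I*√26 (q = √(16 + (-18 + 6*(-4))) = √(16 + (-18 - 24)) = √(16 - 42) = √(-26) = I*√26 ≈ 5.099*I)
E(f, w) = -8 - f*w (E(f, w) = (-f)*w - 8 = -f*w - 8 = -8 - f*w)
o(t) = I*√26/(3*t) (o(t) = ((I*√26)/t)/3 = (I*√26/t)/3 = I*√26/(3*t))
o(E(6, 1)) - 1*3108 = I*√26/(3*(-8 - 1*6*1)) - 1*3108 = I*√26/(3*(-8 - 6)) - 3108 = (⅓)*I*√26/(-14) - 3108 = (⅓)*I*√26*(-1/14) - 3108 = -I*√26/42 - 3108 = -3108 - I*√26/42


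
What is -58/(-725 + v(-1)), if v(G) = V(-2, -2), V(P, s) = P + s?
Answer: 58/729 ≈ 0.079561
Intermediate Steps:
v(G) = -4 (v(G) = -2 - 2 = -4)
-58/(-725 + v(-1)) = -58/(-725 - 4) = -58/(-729) = -1/729*(-58) = 58/729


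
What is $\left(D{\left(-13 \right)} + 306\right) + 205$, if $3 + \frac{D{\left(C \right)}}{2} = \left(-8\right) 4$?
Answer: $441$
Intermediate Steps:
$D{\left(C \right)} = -70$ ($D{\left(C \right)} = -6 + 2 \left(\left(-8\right) 4\right) = -6 + 2 \left(-32\right) = -6 - 64 = -70$)
$\left(D{\left(-13 \right)} + 306\right) + 205 = \left(-70 + 306\right) + 205 = 236 + 205 = 441$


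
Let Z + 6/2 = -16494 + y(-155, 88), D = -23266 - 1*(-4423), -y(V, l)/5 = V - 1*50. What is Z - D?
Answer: 3371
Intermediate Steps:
y(V, l) = 250 - 5*V (y(V, l) = -5*(V - 1*50) = -5*(V - 50) = -5*(-50 + V) = 250 - 5*V)
D = -18843 (D = -23266 + 4423 = -18843)
Z = -15472 (Z = -3 + (-16494 + (250 - 5*(-155))) = -3 + (-16494 + (250 + 775)) = -3 + (-16494 + 1025) = -3 - 15469 = -15472)
Z - D = -15472 - 1*(-18843) = -15472 + 18843 = 3371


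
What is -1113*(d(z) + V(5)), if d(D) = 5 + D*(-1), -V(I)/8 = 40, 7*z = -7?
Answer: 349482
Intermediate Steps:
z = -1 (z = (⅐)*(-7) = -1)
V(I) = -320 (V(I) = -8*40 = -320)
d(D) = 5 - D
-1113*(d(z) + V(5)) = -1113*((5 - 1*(-1)) - 320) = -1113*((5 + 1) - 320) = -1113*(6 - 320) = -1113*(-314) = 349482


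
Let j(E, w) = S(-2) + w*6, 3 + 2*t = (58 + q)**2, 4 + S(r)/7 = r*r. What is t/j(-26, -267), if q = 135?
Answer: -18623/1602 ≈ -11.625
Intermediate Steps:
S(r) = -28 + 7*r**2 (S(r) = -28 + 7*(r*r) = -28 + 7*r**2)
t = 18623 (t = -3/2 + (58 + 135)**2/2 = -3/2 + (1/2)*193**2 = -3/2 + (1/2)*37249 = -3/2 + 37249/2 = 18623)
j(E, w) = 6*w (j(E, w) = (-28 + 7*(-2)**2) + w*6 = (-28 + 7*4) + 6*w = (-28 + 28) + 6*w = 0 + 6*w = 6*w)
t/j(-26, -267) = 18623/((6*(-267))) = 18623/(-1602) = 18623*(-1/1602) = -18623/1602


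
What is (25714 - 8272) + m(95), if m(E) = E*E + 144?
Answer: 26611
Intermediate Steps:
m(E) = 144 + E² (m(E) = E² + 144 = 144 + E²)
(25714 - 8272) + m(95) = (25714 - 8272) + (144 + 95²) = 17442 + (144 + 9025) = 17442 + 9169 = 26611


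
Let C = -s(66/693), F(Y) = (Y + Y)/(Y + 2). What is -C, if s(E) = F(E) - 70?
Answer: -769/11 ≈ -69.909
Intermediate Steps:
F(Y) = 2*Y/(2 + Y) (F(Y) = (2*Y)/(2 + Y) = 2*Y/(2 + Y))
s(E) = -70 + 2*E/(2 + E) (s(E) = 2*E/(2 + E) - 70 = -70 + 2*E/(2 + E))
C = 769/11 (C = -4*(-35 - 1122/693)/(2 + 66/693) = -4*(-35 - 1122/693)/(2 + 66*(1/693)) = -4*(-35 - 17*2/21)/(2 + 2/21) = -4*(-35 - 34/21)/44/21 = -4*21*(-769)/(44*21) = -1*(-769/11) = 769/11 ≈ 69.909)
-C = -1*769/11 = -769/11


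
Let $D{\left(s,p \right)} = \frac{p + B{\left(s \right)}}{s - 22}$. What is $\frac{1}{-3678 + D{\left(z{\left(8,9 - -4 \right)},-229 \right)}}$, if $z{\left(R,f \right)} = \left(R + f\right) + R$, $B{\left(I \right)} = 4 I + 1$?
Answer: $- \frac{1}{3694} \approx -0.00027071$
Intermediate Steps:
$B{\left(I \right)} = 1 + 4 I$
$z{\left(R,f \right)} = f + 2 R$
$D{\left(s,p \right)} = \frac{1 + p + 4 s}{-22 + s}$ ($D{\left(s,p \right)} = \frac{p + \left(1 + 4 s\right)}{s - 22} = \frac{1 + p + 4 s}{-22 + s}$)
$\frac{1}{-3678 + D{\left(z{\left(8,9 - -4 \right)},-229 \right)}} = \frac{1}{-3678 + \frac{1 - 229 + 4 \left(\left(9 - -4\right) + 2 \cdot 8\right)}{-22 + \left(\left(9 - -4\right) + 2 \cdot 8\right)}} = \frac{1}{-3678 + \frac{1 - 229 + 4 \left(\left(9 + 4\right) + 16\right)}{-22 + \left(\left(9 + 4\right) + 16\right)}} = \frac{1}{-3678 + \frac{1 - 229 + 4 \left(13 + 16\right)}{-22 + \left(13 + 16\right)}} = \frac{1}{-3678 + \frac{1 - 229 + 4 \cdot 29}{-22 + 29}} = \frac{1}{-3678 + \frac{1 - 229 + 116}{7}} = \frac{1}{-3678 + \frac{1}{7} \left(-112\right)} = \frac{1}{-3678 - 16} = \frac{1}{-3694} = - \frac{1}{3694}$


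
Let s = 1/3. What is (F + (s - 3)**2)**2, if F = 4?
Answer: 10000/81 ≈ 123.46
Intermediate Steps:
s = 1/3 ≈ 0.33333
(F + (s - 3)**2)**2 = (4 + (1/3 - 3)**2)**2 = (4 + (-8/3)**2)**2 = (4 + 64/9)**2 = (100/9)**2 = 10000/81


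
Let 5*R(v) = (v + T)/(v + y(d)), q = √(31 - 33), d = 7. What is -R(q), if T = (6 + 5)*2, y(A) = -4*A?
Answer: 307/1965 + 5*I*√2/393 ≈ 0.15623 + 0.017993*I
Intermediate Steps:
q = I*√2 (q = √(-2) = I*√2 ≈ 1.4142*I)
T = 22 (T = 11*2 = 22)
R(v) = (22 + v)/(5*(-28 + v)) (R(v) = ((v + 22)/(v - 4*7))/5 = ((22 + v)/(v - 28))/5 = ((22 + v)/(-28 + v))/5 = (22 + v)/(5*(-28 + v)))
-R(q) = -(22 + I*√2)/(5*(-28 + I*√2))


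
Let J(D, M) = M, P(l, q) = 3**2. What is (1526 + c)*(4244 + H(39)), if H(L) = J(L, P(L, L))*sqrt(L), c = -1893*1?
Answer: -1557548 - 3303*sqrt(39) ≈ -1.5782e+6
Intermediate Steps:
P(l, q) = 9
c = -1893
H(L) = 9*sqrt(L)
(1526 + c)*(4244 + H(39)) = (1526 - 1893)*(4244 + 9*sqrt(39)) = -367*(4244 + 9*sqrt(39)) = -1557548 - 3303*sqrt(39)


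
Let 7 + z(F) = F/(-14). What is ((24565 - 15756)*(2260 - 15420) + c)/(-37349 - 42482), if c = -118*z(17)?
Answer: 811478295/558817 ≈ 1452.1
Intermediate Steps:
z(F) = -7 - F/14 (z(F) = -7 + F/(-14) = -7 + F*(-1/14) = -7 - F/14)
c = 6785/7 (c = -118*(-7 - 1/14*17) = -118*(-7 - 17/14) = -118*(-115/14) = 6785/7 ≈ 969.29)
((24565 - 15756)*(2260 - 15420) + c)/(-37349 - 42482) = ((24565 - 15756)*(2260 - 15420) + 6785/7)/(-37349 - 42482) = (8809*(-13160) + 6785/7)/(-79831) = (-115926440 + 6785/7)*(-1/79831) = -811478295/7*(-1/79831) = 811478295/558817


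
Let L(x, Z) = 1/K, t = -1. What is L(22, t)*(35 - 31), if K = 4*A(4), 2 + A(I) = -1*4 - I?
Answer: -⅒ ≈ -0.10000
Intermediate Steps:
A(I) = -6 - I (A(I) = -2 + (-1*4 - I) = -2 + (-4 - I) = -6 - I)
K = -40 (K = 4*(-6 - 1*4) = 4*(-6 - 4) = 4*(-10) = -40)
L(x, Z) = -1/40 (L(x, Z) = 1/(-40) = -1/40)
L(22, t)*(35 - 31) = -(35 - 31)/40 = -1/40*4 = -⅒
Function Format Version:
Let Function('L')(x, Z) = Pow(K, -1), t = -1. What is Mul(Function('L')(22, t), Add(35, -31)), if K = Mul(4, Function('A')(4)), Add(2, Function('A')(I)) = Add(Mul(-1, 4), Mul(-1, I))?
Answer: Rational(-1, 10) ≈ -0.10000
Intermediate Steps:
Function('A')(I) = Add(-6, Mul(-1, I)) (Function('A')(I) = Add(-2, Add(Mul(-1, 4), Mul(-1, I))) = Add(-2, Add(-4, Mul(-1, I))) = Add(-6, Mul(-1, I)))
K = -40 (K = Mul(4, Add(-6, Mul(-1, 4))) = Mul(4, Add(-6, -4)) = Mul(4, -10) = -40)
Function('L')(x, Z) = Rational(-1, 40) (Function('L')(x, Z) = Pow(-40, -1) = Rational(-1, 40))
Mul(Function('L')(22, t), Add(35, -31)) = Mul(Rational(-1, 40), Add(35, -31)) = Mul(Rational(-1, 40), 4) = Rational(-1, 10)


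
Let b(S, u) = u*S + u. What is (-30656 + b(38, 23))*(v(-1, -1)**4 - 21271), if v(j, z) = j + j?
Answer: 632527545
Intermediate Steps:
v(j, z) = 2*j
b(S, u) = u + S*u (b(S, u) = S*u + u = u + S*u)
(-30656 + b(38, 23))*(v(-1, -1)**4 - 21271) = (-30656 + 23*(1 + 38))*((2*(-1))**4 - 21271) = (-30656 + 23*39)*((-2)**4 - 21271) = (-30656 + 897)*(16 - 21271) = -29759*(-21255) = 632527545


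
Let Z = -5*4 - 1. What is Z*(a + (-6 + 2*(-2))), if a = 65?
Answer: -1155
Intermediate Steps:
Z = -21 (Z = -20 - 1 = -21)
Z*(a + (-6 + 2*(-2))) = -21*(65 + (-6 + 2*(-2))) = -21*(65 + (-6 - 4)) = -21*(65 - 10) = -21*55 = -1155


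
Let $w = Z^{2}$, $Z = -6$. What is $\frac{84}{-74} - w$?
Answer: $- \frac{1374}{37} \approx -37.135$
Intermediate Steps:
$w = 36$ ($w = \left(-6\right)^{2} = 36$)
$\frac{84}{-74} - w = \frac{84}{-74} - 36 = 84 \left(- \frac{1}{74}\right) - 36 = - \frac{42}{37} - 36 = - \frac{1374}{37}$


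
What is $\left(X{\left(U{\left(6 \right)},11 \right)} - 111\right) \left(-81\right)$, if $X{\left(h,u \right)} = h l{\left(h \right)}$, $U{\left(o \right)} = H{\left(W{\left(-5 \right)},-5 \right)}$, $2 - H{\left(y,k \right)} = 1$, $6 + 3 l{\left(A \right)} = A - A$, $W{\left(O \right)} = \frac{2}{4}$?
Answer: $9153$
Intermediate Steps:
$W{\left(O \right)} = \frac{1}{2}$ ($W{\left(O \right)} = 2 \cdot \frac{1}{4} = \frac{1}{2}$)
$l{\left(A \right)} = -2$ ($l{\left(A \right)} = -2 + \frac{A - A}{3} = -2 + \frac{1}{3} \cdot 0 = -2 + 0 = -2$)
$H{\left(y,k \right)} = 1$ ($H{\left(y,k \right)} = 2 - 1 = 1$)
$U{\left(o \right)} = 1$
$X{\left(h,u \right)} = - 2 h$ ($X{\left(h,u \right)} = h \left(-2\right) = - 2 h$)
$\left(X{\left(U{\left(6 \right)},11 \right)} - 111\right) \left(-81\right) = \left(\left(-2\right) 1 - 111\right) \left(-81\right) = \left(-2 - 111\right) \left(-81\right) = \left(-113\right) \left(-81\right) = 9153$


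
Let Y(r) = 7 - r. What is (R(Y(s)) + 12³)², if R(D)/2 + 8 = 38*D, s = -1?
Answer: 5382400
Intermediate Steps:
R(D) = -16 + 76*D (R(D) = -16 + 2*(38*D) = -16 + 76*D)
(R(Y(s)) + 12³)² = ((-16 + 76*(7 - 1*(-1))) + 12³)² = ((-16 + 76*(7 + 1)) + 1728)² = ((-16 + 76*8) + 1728)² = ((-16 + 608) + 1728)² = (592 + 1728)² = 2320² = 5382400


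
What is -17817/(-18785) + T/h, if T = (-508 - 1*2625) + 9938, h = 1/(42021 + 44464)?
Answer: 11055544051442/18785 ≈ 5.8853e+8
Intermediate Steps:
h = 1/86485 ≈ 1.1563e-5
T = 6805 (T = (-508 - 2625) + 9938 = -3133 + 9938 = 6805)
-17817/(-18785) + T/h = -17817/(-18785) + 6805/(1/86485) = -17817*(-1/18785) + 6805*86485 = 17817/18785 + 588530425 = 11055544051442/18785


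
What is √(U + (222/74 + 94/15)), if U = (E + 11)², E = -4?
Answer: √13110/15 ≈ 7.6333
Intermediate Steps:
U = 49 (U = (-4 + 11)² = 7² = 49)
√(U + (222/74 + 94/15)) = √(49 + (222/74 + 94/15)) = √(49 + (222*(1/74) + 94*(1/15))) = √(49 + (3 + 94/15)) = √(49 + 139/15) = √(874/15) = √13110/15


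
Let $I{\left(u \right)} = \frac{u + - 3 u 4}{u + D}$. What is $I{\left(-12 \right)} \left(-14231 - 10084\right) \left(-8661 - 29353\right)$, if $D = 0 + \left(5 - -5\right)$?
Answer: $-61004487060$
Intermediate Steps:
$D = 10$ ($D = 0 + \left(5 + 5\right) = 0 + 10 = 10$)
$I{\left(u \right)} = - \frac{11 u}{10 + u}$ ($I{\left(u \right)} = \frac{u + - 3 u 4}{u + 10} = \frac{u - 12 u}{10 + u} = \frac{\left(-11\right) u}{10 + u} = - \frac{11 u}{10 + u}$)
$I{\left(-12 \right)} \left(-14231 - 10084\right) \left(-8661 - 29353\right) = \left(-11\right) \left(-12\right) \frac{1}{10 - 12} \left(-14231 - 10084\right) \left(-8661 - 29353\right) = \left(-11\right) \left(-12\right) \frac{1}{-2} \left(\left(-24315\right) \left(-38014\right)\right) = \left(-11\right) \left(-12\right) \left(- \frac{1}{2}\right) 924310410 = \left(-66\right) 924310410 = -61004487060$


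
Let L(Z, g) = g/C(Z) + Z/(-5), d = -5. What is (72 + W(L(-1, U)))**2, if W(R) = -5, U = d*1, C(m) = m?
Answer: 4489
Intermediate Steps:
U = -5 (U = -5*1 = -5)
L(Z, g) = -Z/5 + g/Z (L(Z, g) = g/Z + Z/(-5) = g/Z + Z*(-1/5) = g/Z - Z/5 = -Z/5 + g/Z)
(72 + W(L(-1, U)))**2 = (72 - 5)**2 = 67**2 = 4489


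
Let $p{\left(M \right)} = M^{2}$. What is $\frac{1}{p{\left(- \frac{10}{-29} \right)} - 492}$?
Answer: $- \frac{841}{413672} \approx -0.002033$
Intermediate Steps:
$\frac{1}{p{\left(- \frac{10}{-29} \right)} - 492} = \frac{1}{\left(- \frac{10}{-29}\right)^{2} - 492} = \frac{1}{\left(\left(-10\right) \left(- \frac{1}{29}\right)\right)^{2} - 492} = \frac{1}{\left(\frac{10}{29}\right)^{2} - 492} = \frac{1}{\frac{100}{841} - 492} = \frac{1}{- \frac{413672}{841}} = - \frac{841}{413672}$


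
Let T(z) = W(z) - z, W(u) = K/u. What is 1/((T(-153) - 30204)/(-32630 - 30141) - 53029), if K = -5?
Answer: -9603963/509283956129 ≈ -1.8858e-5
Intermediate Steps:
W(u) = -5/u
T(z) = -z - 5/z (T(z) = -5/z - z = -z - 5/z)
1/((T(-153) - 30204)/(-32630 - 30141) - 53029) = 1/(((-1*(-153) - 5/(-153)) - 30204)/(-32630 - 30141) - 53029) = 1/(((153 - 5*(-1/153)) - 30204)/(-62771) - 53029) = 1/(((153 + 5/153) - 30204)*(-1/62771) - 53029) = 1/((23414/153 - 30204)*(-1/62771) - 53029) = 1/(-4597798/153*(-1/62771) - 53029) = 1/(4597798/9603963 - 53029) = 1/(-509283956129/9603963) = -9603963/509283956129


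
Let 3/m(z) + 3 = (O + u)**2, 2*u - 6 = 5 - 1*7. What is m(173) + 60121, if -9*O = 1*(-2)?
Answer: 9439240/157 ≈ 60123.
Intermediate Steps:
O = 2/9 (O = -(-2)/9 = -1/9*(-2) = 2/9 ≈ 0.22222)
u = 2 (u = 3 + (5 - 1*7)/2 = 3 + (5 - 7)/2 = 3 + (1/2)*(-2) = 3 - 1 = 2)
m(z) = 243/157 (m(z) = 3/(-3 + (2/9 + 2)**2) = 3/(-3 + (20/9)**2) = 3/(-3 + 400/81) = 3/(157/81) = 3*(81/157) = 243/157)
m(173) + 60121 = 243/157 + 60121 = 9439240/157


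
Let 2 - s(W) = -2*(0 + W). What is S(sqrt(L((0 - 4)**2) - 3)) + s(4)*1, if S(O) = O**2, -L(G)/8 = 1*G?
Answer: -121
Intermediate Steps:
L(G) = -8*G
s(W) = 2 + 2*W (s(W) = 2 - (-2)*(0 + W) = 2 - (-2)*W = 2 + 2*W)
S(sqrt(L((0 - 4)**2) - 3)) + s(4)*1 = (sqrt(-8*(0 - 4)**2 - 3))**2 + (2 + 2*4)*1 = (sqrt(-8*(-4)**2 - 3))**2 + (2 + 8)*1 = (sqrt(-8*16 - 3))**2 + 10*1 = (sqrt(-128 - 3))**2 + 10 = (sqrt(-131))**2 + 10 = (I*sqrt(131))**2 + 10 = -131 + 10 = -121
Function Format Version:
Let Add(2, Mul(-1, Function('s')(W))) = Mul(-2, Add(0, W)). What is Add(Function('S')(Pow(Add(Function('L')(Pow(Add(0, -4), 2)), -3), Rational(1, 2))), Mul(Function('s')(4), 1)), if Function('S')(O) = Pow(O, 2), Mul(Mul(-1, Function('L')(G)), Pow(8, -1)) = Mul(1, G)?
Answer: -121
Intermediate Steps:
Function('L')(G) = Mul(-8, G) (Function('L')(G) = Mul(-8, Mul(1, G)) = Mul(-8, G))
Function('s')(W) = Add(2, Mul(2, W)) (Function('s')(W) = Add(2, Mul(-1, Mul(-2, Add(0, W)))) = Add(2, Mul(-1, Mul(-2, W))) = Add(2, Mul(2, W)))
Add(Function('S')(Pow(Add(Function('L')(Pow(Add(0, -4), 2)), -3), Rational(1, 2))), Mul(Function('s')(4), 1)) = Add(Pow(Pow(Add(Mul(-8, Pow(Add(0, -4), 2)), -3), Rational(1, 2)), 2), Mul(Add(2, Mul(2, 4)), 1)) = Add(Pow(Pow(Add(Mul(-8, Pow(-4, 2)), -3), Rational(1, 2)), 2), Mul(Add(2, 8), 1)) = Add(Pow(Pow(Add(Mul(-8, 16), -3), Rational(1, 2)), 2), Mul(10, 1)) = Add(Pow(Pow(Add(-128, -3), Rational(1, 2)), 2), 10) = Add(Pow(Pow(-131, Rational(1, 2)), 2), 10) = Add(Pow(Mul(I, Pow(131, Rational(1, 2))), 2), 10) = Add(-131, 10) = -121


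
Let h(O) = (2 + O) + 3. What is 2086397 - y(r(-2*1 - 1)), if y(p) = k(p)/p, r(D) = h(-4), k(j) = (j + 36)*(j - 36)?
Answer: 2087692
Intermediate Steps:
k(j) = (-36 + j)*(36 + j) (k(j) = (36 + j)*(-36 + j) = (-36 + j)*(36 + j))
h(O) = 5 + O
r(D) = 1 (r(D) = 5 - 4 = 1)
y(p) = (-1296 + p²)/p
2086397 - y(r(-2*1 - 1)) = 2086397 - (1 - 1296/1) = 2086397 - (1 - 1296*1) = 2086397 - (1 - 1296) = 2086397 - 1*(-1295) = 2086397 + 1295 = 2087692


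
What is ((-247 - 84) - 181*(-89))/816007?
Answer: 15778/816007 ≈ 0.019336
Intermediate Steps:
((-247 - 84) - 181*(-89))/816007 = (-331 + 16109)*(1/816007) = 15778*(1/816007) = 15778/816007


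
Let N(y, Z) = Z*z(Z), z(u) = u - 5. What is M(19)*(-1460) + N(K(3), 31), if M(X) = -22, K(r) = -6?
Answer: 32926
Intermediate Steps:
z(u) = -5 + u
N(y, Z) = Z*(-5 + Z)
M(19)*(-1460) + N(K(3), 31) = -22*(-1460) + 31*(-5 + 31) = 32120 + 31*26 = 32120 + 806 = 32926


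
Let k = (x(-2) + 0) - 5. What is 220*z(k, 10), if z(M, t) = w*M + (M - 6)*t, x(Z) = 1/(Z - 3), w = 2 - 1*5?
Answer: -21208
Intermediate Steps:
w = -3 (w = 2 - 5 = -3)
x(Z) = 1/(-3 + Z)
k = -26/5 (k = (1/(-3 - 2) + 0) - 5 = (1/(-5) + 0) - 5 = (-⅕ + 0) - 5 = -⅕ - 5 = -26/5 ≈ -5.2000)
z(M, t) = -3*M + t*(-6 + M) (z(M, t) = -3*M + (M - 6)*t = -3*M + (-6 + M)*t = -3*M + t*(-6 + M))
220*z(k, 10) = 220*(-6*10 - 3*(-26/5) - 26/5*10) = 220*(-60 + 78/5 - 52) = 220*(-482/5) = -21208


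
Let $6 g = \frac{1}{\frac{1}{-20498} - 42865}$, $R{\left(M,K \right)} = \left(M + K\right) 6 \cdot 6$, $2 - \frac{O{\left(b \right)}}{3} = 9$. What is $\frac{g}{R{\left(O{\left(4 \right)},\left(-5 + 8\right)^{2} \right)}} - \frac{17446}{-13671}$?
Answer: $\frac{2207357521196935}{1729725120913104} \approx 1.2761$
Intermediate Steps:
$O{\left(b \right)} = -21$ ($O{\left(b \right)} = 6 - 27 = -21$)
$R{\left(M,K \right)} = 36 K + 36 M$ ($R{\left(M,K \right)} = \left(K + M\right) 36 = 36 K + 36 M$)
$g = - \frac{10249}{2635940313}$ ($g = \frac{1}{6 \left(\frac{1}{-20498} - 42865\right)} = \frac{1}{6 \left(- \frac{1}{20498} - 42865\right)} = \frac{1}{6 \left(- \frac{878646771}{20498}\right)} = \frac{1}{6} \left(- \frac{20498}{878646771}\right) = - \frac{10249}{2635940313} \approx -3.8882 \cdot 10^{-6}$)
$\frac{g}{R{\left(O{\left(4 \right)},\left(-5 + 8\right)^{2} \right)}} - \frac{17446}{-13671} = - \frac{10249}{2635940313 \left(36 \left(-5 + 8\right)^{2} + 36 \left(-21\right)\right)} - \frac{17446}{-13671} = - \frac{10249}{2635940313 \left(36 \cdot 3^{2} - 756\right)} - - \frac{17446}{13671} = - \frac{10249}{2635940313 \left(36 \cdot 9 - 756\right)} + \frac{17446}{13671} = - \frac{10249}{2635940313 \left(324 - 756\right)} + \frac{17446}{13671} = - \frac{10249}{2635940313 \left(-432\right)} + \frac{17446}{13671} = \left(- \frac{10249}{2635940313}\right) \left(- \frac{1}{432}\right) + \frac{17446}{13671} = \frac{10249}{1138726215216} + \frac{17446}{13671} = \frac{2207357521196935}{1729725120913104}$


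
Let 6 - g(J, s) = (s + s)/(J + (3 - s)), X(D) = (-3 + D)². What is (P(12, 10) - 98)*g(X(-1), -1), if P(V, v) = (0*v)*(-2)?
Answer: -2989/5 ≈ -597.80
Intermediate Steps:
P(V, v) = 0 (P(V, v) = 0*(-2) = 0)
g(J, s) = 6 - 2*s/(3 + J - s) (g(J, s) = 6 - (s + s)/(J + (3 - s)) = 6 - 2*s/(3 + J - s))
(P(12, 10) - 98)*g(X(-1), -1) = (0 - 98)*(2*(9 - 4*(-1) + 3*(-3 - 1)²)/(3 + (-3 - 1)² - 1*(-1))) = -196*(9 + 4 + 3*(-4)²)/(3 + (-4)² + 1) = -196*(9 + 4 + 3*16)/(3 + 16 + 1) = -196*(9 + 4 + 48)/20 = -196*61/20 = -98*61/10 = -2989/5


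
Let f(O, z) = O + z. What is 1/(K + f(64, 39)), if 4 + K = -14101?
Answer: -1/14002 ≈ -7.1418e-5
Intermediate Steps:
K = -14105 (K = -4 - 14101 = -14105)
1/(K + f(64, 39)) = 1/(-14105 + (64 + 39)) = 1/(-14105 + 103) = 1/(-14002) = -1/14002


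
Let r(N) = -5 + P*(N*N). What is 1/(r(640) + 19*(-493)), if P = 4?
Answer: 1/1629028 ≈ 6.1386e-7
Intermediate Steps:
r(N) = -5 + 4*N² (r(N) = -5 + 4*(N*N) = -5 + 4*N²)
1/(r(640) + 19*(-493)) = 1/((-5 + 4*640²) + 19*(-493)) = 1/((-5 + 4*409600) - 9367) = 1/((-5 + 1638400) - 9367) = 1/(1638395 - 9367) = 1/1629028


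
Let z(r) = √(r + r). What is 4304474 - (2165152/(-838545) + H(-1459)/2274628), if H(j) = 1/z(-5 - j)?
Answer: 3609497315482/838545 - √727/3307309112 ≈ 4.3045e+6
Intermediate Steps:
z(r) = √2*√r (z(r) = √(2*r) = √2*√r)
H(j) = √2/(2*√(-5 - j)) (H(j) = 1/(√2*√(-5 - j)) = √2/(2*√(-5 - j)))
4304474 - (2165152/(-838545) + H(-1459)/2274628) = 4304474 - (2165152/(-838545) + (√2/(2*√(-5 - 1*(-1459))))/2274628) = 4304474 - (2165152*(-1/838545) + (√2/(2*√(-5 + 1459)))*(1/2274628)) = 4304474 - (-2165152/838545 + (√2/(2*√1454))*(1/2274628)) = 4304474 - (-2165152/838545 + (√2*(√1454/1454)/2)*(1/2274628)) = 4304474 - (-2165152/838545 + (√727/1454)*(1/2274628)) = 4304474 - (-2165152/838545 + √727/3307309112) = 4304474 + (2165152/838545 - √727/3307309112) = 3609497315482/838545 - √727/3307309112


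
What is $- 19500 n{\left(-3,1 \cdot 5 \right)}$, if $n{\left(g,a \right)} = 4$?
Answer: $-78000$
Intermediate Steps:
$- 19500 n{\left(-3,1 \cdot 5 \right)} = \left(-19500\right) 4 = -78000$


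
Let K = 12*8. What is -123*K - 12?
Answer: -11820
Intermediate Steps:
K = 96
-123*K - 12 = -123*96 - 12 = -11808 - 12 = -11820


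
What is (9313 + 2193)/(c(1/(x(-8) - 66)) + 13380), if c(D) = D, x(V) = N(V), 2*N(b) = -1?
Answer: 765149/889769 ≈ 0.85994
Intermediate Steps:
N(b) = -½ (N(b) = (½)*(-1) = -½)
x(V) = -½
(9313 + 2193)/(c(1/(x(-8) - 66)) + 13380) = (9313 + 2193)/(1/(-½ - 66) + 13380) = 11506/(1/(-133/2) + 13380) = 11506/(-2/133 + 13380) = 11506/(1779538/133) = 11506*(133/1779538) = 765149/889769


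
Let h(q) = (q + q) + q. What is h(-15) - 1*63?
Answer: -108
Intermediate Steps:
h(q) = 3*q (h(q) = 2*q + q = 3*q)
h(-15) - 1*63 = 3*(-15) - 1*63 = -45 - 63 = -108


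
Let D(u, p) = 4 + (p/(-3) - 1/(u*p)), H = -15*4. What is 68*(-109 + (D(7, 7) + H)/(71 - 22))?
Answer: -53971940/7203 ≈ -7493.0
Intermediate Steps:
H = -60
D(u, p) = 4 - p/3 - 1/(p*u) (D(u, p) = 4 + (p*(-⅓) - 1/(p*u)) = 4 + (-p/3 - 1/(p*u)) = 4 - p/3 - 1/(p*u))
68*(-109 + (D(7, 7) + H)/(71 - 22)) = 68*(-109 + ((4 - ⅓*7 - 1/(7*7)) - 60)/(71 - 22)) = 68*(-109 + ((4 - 7/3 - 1*⅐*⅐) - 60)/49) = 68*(-109 + ((4 - 7/3 - 1/49) - 60)*(1/49)) = 68*(-109 + (242/147 - 60)*(1/49)) = 68*(-109 - 8578/147*1/49) = 68*(-109 - 8578/7203) = 68*(-793705/7203) = -53971940/7203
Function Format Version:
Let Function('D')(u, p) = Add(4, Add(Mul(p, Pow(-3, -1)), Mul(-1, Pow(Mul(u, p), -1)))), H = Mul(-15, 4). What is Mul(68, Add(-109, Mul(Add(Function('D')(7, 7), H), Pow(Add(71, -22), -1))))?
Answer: Rational(-53971940, 7203) ≈ -7493.0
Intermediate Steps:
H = -60
Function('D')(u, p) = Add(4, Mul(Rational(-1, 3), p), Mul(-1, Pow(p, -1), Pow(u, -1))) (Function('D')(u, p) = Add(4, Add(Mul(p, Rational(-1, 3)), Mul(-1, Pow(Mul(p, u), -1)))) = Add(4, Add(Mul(Rational(-1, 3), p), Mul(-1, Mul(Pow(p, -1), Pow(u, -1))))) = Add(4, Add(Mul(Rational(-1, 3), p), Mul(-1, Pow(p, -1), Pow(u, -1)))) = Add(4, Mul(Rational(-1, 3), p), Mul(-1, Pow(p, -1), Pow(u, -1))))
Mul(68, Add(-109, Mul(Add(Function('D')(7, 7), H), Pow(Add(71, -22), -1)))) = Mul(68, Add(-109, Mul(Add(Add(4, Mul(Rational(-1, 3), 7), Mul(-1, Pow(7, -1), Pow(7, -1))), -60), Pow(Add(71, -22), -1)))) = Mul(68, Add(-109, Mul(Add(Add(4, Rational(-7, 3), Mul(-1, Rational(1, 7), Rational(1, 7))), -60), Pow(49, -1)))) = Mul(68, Add(-109, Mul(Add(Add(4, Rational(-7, 3), Rational(-1, 49)), -60), Rational(1, 49)))) = Mul(68, Add(-109, Mul(Add(Rational(242, 147), -60), Rational(1, 49)))) = Mul(68, Add(-109, Mul(Rational(-8578, 147), Rational(1, 49)))) = Mul(68, Add(-109, Rational(-8578, 7203))) = Mul(68, Rational(-793705, 7203)) = Rational(-53971940, 7203)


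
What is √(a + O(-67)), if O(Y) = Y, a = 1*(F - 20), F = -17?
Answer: 2*I*√26 ≈ 10.198*I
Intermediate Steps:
a = -37 (a = 1*(-17 - 20) = 1*(-37) = -37)
√(a + O(-67)) = √(-37 - 67) = √(-104) = 2*I*√26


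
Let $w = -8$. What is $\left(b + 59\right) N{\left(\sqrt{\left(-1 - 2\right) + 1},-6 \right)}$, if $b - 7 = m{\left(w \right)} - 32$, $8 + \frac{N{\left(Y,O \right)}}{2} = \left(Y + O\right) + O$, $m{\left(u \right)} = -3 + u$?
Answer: $-920 + 46 i \sqrt{2} \approx -920.0 + 65.054 i$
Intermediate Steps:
$N{\left(Y,O \right)} = -16 + 2 Y + 4 O$ ($N{\left(Y,O \right)} = -16 + 2 \left(\left(Y + O\right) + O\right) = -16 + 2 \left(\left(O + Y\right) + O\right) = -16 + 2 \left(Y + 2 O\right) = -16 + \left(2 Y + 4 O\right) = -16 + 2 Y + 4 O$)
$b = -36$ ($b = 7 - 43 = -36$)
$\left(b + 59\right) N{\left(\sqrt{\left(-1 - 2\right) + 1},-6 \right)} = \left(-36 + 59\right) \left(-16 + 2 \sqrt{\left(-1 - 2\right) + 1} + 4 \left(-6\right)\right) = 23 \left(-16 + 2 \sqrt{\left(-1 - 2\right) + 1} - 24\right) = 23 \left(-16 + 2 \sqrt{-3 + 1} - 24\right) = 23 \left(-16 + 2 \sqrt{-2} - 24\right) = 23 \left(-16 + 2 i \sqrt{2} - 24\right) = 23 \left(-40 + 2 i \sqrt{2}\right) = -920 + 46 i \sqrt{2}$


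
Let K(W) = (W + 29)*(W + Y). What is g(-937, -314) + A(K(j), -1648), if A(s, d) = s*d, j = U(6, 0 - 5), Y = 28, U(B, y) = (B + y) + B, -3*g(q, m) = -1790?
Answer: -6227650/3 ≈ -2.0759e+6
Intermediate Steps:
g(q, m) = 1790/3 (g(q, m) = -1/3*(-1790) = 1790/3)
U(B, y) = y + 2*B
j = 7 (j = (0 - 5) + 2*6 = -5 + 12 = 7)
K(W) = (28 + W)*(29 + W) (K(W) = (W + 29)*(W + 28) = (29 + W)*(28 + W) = (28 + W)*(29 + W))
A(s, d) = d*s
g(-937, -314) + A(K(j), -1648) = 1790/3 - 1648*(812 + 7**2 + 57*7) = 1790/3 - 1648*(812 + 49 + 399) = 1790/3 - 1648*1260 = 1790/3 - 2076480 = -6227650/3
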